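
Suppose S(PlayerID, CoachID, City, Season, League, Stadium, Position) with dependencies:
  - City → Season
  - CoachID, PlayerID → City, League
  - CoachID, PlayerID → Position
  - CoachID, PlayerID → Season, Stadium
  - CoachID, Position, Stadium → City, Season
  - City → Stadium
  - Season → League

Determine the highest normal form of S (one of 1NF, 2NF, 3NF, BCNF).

Candidate key: {CoachID, PlayerID}. Prime attributes: {CoachID, PlayerID}.
City → Season breaks BCNF: {City}⁺ = {City, League, Season, Stadium}, so {City} is not a superkey.
City → Season has non-prime {Season} on the right and a non-superkey on the left, so 3NF fails.
No proper subset of a key has a non-prime attribute in its closure, so there is no partial dependency; 2NF holds.

2NF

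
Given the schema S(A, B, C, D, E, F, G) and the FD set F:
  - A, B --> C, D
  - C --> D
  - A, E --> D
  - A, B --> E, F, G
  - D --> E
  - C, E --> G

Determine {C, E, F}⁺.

Start with {C, E, F}.
C --> D applies; add {D} → now {C, D, E, F}.
C, E --> G applies; add {G} → now {C, D, E, F, G}.
No further FD applies.

{C, D, E, F, G}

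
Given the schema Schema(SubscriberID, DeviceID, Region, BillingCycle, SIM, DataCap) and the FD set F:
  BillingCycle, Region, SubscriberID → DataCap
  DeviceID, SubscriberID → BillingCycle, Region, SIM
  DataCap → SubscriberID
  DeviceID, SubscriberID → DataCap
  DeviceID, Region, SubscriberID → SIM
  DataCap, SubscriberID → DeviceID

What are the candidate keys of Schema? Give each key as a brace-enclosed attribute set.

{DataCap}⁺ = {BillingCycle, DataCap, DeviceID, Region, SIM, SubscriberID} — all of the relation — so {DataCap} is a candidate key.
{DeviceID, SubscriberID}⁺ = {BillingCycle, DataCap, DeviceID, Region, SIM, SubscriberID} — all of the relation — so {DeviceID, SubscriberID} is a candidate key.
{BillingCycle, Region, SubscriberID}⁺ = {BillingCycle, DataCap, DeviceID, Region, SIM, SubscriberID} — all of the relation — so {BillingCycle, Region, SubscriberID} is a candidate key.
Any other superkey properly contains one of these, so there are no further candidate keys.

{BillingCycle, Region, SubscriberID}, {DataCap}, {DeviceID, SubscriberID}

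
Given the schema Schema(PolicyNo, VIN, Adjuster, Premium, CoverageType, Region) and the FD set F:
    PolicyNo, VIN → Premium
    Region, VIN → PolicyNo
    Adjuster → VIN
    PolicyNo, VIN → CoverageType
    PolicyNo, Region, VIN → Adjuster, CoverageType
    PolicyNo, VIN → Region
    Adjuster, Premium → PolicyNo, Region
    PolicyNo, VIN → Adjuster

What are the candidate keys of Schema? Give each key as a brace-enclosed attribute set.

{Adjuster, PolicyNo}, {Adjuster, Premium}, {Adjuster, Region}, {PolicyNo, VIN}, {Region, VIN}

{Adjuster, PolicyNo}⁺ = {Adjuster, CoverageType, PolicyNo, Premium, Region, VIN}, which is every attribute, so {Adjuster, PolicyNo} is a candidate key.
{Adjuster, Premium}⁺ = {Adjuster, CoverageType, PolicyNo, Premium, Region, VIN}, which is every attribute, so {Adjuster, Premium} is a candidate key.
{Adjuster, Region}⁺ = {Adjuster, CoverageType, PolicyNo, Premium, Region, VIN}, which is every attribute, so {Adjuster, Region} is a candidate key.
{PolicyNo, VIN}⁺ = {Adjuster, CoverageType, PolicyNo, Premium, Region, VIN}, which is every attribute, so {PolicyNo, VIN} is a candidate key.
{Region, VIN}⁺ = {Adjuster, CoverageType, PolicyNo, Premium, Region, VIN}, which is every attribute, so {Region, VIN} is a candidate key.
No proper subset of any of these is a key, and no other minimal superkey exists.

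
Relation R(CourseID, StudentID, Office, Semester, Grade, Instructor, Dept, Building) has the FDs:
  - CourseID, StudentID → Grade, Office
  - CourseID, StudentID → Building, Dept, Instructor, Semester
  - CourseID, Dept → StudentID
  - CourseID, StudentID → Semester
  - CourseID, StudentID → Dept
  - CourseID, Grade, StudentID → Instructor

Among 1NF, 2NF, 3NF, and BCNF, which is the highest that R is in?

BCNF

Candidate keys: {CourseID, Dept}, {CourseID, StudentID}. Prime attributes: {CourseID, Dept, StudentID}.
The left-hand side of every FD is a superkey, so BCNF is satisfied.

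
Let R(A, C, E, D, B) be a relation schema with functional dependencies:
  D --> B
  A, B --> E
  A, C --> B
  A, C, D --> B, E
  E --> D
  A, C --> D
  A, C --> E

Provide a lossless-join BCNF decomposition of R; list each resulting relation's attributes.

{A, C, E}; {B, D}; {D, E}

Candidate key of the original relation: {A, C}.
In {A, B, C, D, E}, {D} is not a superkey ({D}⁺ restricted to this set is {B, D}), so split on D --> B into {B, D} and {A, C, D, E}.
{B, D} is in BCNF.
In {A, C, D, E}, {E} is not a superkey ({E}⁺ restricted to this set is {D, E}), so split on E --> D into {D, E} and {A, C, E}.
{D, E} is in BCNF.
{A, C, E} is in BCNF.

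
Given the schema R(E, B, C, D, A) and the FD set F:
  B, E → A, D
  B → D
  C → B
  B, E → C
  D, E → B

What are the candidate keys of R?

Attributes never on any right-hand side: {E} — every candidate key must contain it.
{B, E} is a candidate key since {B, E}⁺ = {A, B, C, D, E} covers every attribute.
{C, E} is a candidate key since {C, E}⁺ = {A, B, C, D, E} covers every attribute.
{D, E} is a candidate key since {D, E}⁺ = {A, B, C, D, E} covers every attribute.
No proper subset of any of these is a key, and no other minimal superkey exists.

{B, E}, {C, E}, {D, E}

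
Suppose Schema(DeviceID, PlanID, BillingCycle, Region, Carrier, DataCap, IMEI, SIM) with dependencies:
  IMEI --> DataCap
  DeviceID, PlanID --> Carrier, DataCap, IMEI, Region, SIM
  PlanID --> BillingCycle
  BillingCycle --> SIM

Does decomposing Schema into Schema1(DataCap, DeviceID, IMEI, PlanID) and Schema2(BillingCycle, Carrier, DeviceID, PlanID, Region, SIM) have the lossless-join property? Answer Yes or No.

Yes

Common attributes: {DeviceID, PlanID}; their closure is {BillingCycle, Carrier, DataCap, DeviceID, IMEI, PlanID, Region, SIM}.
Since Schema1 ⊆ {BillingCycle, Carrier, DataCap, DeviceID, IMEI, PlanID, Region, SIM}, the intersection is a superkey of Schema1; the decomposition is lossless.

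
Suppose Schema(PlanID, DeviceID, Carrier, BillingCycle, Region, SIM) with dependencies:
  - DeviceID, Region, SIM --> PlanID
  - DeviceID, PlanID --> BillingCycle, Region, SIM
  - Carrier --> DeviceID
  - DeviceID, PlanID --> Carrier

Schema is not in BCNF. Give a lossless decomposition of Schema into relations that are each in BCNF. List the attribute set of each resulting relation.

Candidate keys of the original relation: {Carrier, PlanID}, {Carrier, Region, SIM}, {DeviceID, PlanID}, {DeviceID, Region, SIM}.
In {BillingCycle, Carrier, DeviceID, PlanID, Region, SIM}, {Carrier} is not a superkey ({Carrier}⁺ restricted to this set is {Carrier, DeviceID}), so split on Carrier --> DeviceID into {Carrier, DeviceID} and {BillingCycle, Carrier, PlanID, Region, SIM}.
{Carrier, DeviceID} has no BCNF violation.
{BillingCycle, Carrier, PlanID, Region, SIM} has no BCNF violation.

{BillingCycle, Carrier, PlanID, Region, SIM}; {Carrier, DeviceID}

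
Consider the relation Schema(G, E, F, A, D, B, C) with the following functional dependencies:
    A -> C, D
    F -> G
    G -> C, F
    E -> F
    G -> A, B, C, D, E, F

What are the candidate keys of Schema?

{E} is a candidate key since {E}⁺ = {A, B, C, D, E, F, G} covers every attribute.
{F} is a candidate key since {F}⁺ = {A, B, C, D, E, F, G} covers every attribute.
{G} is a candidate key since {G}⁺ = {A, B, C, D, E, F, G} covers every attribute.
These are minimal and exhaustive — every other superkey contains one of them.

{E}, {F}, {G}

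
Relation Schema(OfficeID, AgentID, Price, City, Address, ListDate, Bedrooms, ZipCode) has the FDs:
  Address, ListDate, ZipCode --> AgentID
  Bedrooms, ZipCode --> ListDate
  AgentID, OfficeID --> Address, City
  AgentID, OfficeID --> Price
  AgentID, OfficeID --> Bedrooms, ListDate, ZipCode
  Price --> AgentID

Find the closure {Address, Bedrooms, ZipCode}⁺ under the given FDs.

Start with {Address, Bedrooms, ZipCode}.
Bedrooms, ZipCode --> ListDate applies; add {ListDate} → now {Address, Bedrooms, ListDate, ZipCode}.
Address, ListDate, ZipCode --> AgentID applies; add {AgentID} → now {Address, AgentID, Bedrooms, ListDate, ZipCode}.
No further FD applies.

{Address, AgentID, Bedrooms, ListDate, ZipCode}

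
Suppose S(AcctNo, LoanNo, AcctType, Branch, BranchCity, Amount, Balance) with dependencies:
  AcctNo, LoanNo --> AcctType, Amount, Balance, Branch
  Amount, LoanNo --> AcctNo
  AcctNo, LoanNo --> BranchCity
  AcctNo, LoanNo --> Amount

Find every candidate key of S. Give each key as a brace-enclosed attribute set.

{AcctNo, LoanNo}, {Amount, LoanNo}

{LoanNo} never appears on the right of any FD, so every key must include it.
{AcctNo, LoanNo}⁺ = {AcctNo, AcctType, Amount, Balance, Branch, BranchCity, LoanNo}, which is every attribute, so {AcctNo, LoanNo} is a candidate key.
{Amount, LoanNo}⁺ = {AcctNo, AcctType, Amount, Balance, Branch, BranchCity, LoanNo}, which is every attribute, so {Amount, LoanNo} is a candidate key.
These are minimal and exhaustive — every other superkey contains one of them.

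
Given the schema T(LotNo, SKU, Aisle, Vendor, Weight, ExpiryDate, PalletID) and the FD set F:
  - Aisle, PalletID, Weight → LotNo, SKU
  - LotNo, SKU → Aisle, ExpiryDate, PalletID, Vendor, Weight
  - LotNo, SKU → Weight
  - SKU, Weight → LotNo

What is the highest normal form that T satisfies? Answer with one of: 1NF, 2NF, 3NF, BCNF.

Candidate keys: {Aisle, PalletID, Weight}, {LotNo, SKU}, {SKU, Weight}. Prime attributes: {Aisle, LotNo, PalletID, SKU, Weight}.
Each dependency's left side is a superkey — BCNF holds.

BCNF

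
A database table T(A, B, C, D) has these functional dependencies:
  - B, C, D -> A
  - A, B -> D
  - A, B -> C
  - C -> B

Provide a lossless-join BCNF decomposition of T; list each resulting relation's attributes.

{A, C, D}; {B, C}

Candidate keys of the original relation: {A, B}, {A, C}, {C, D}.
{A, B, C, D}: {C} determines {B, C} here but is not a superkey — split on C -> B, giving {B, C} and {A, C, D}.
{B, C} is in BCNF.
{A, C, D} is in BCNF.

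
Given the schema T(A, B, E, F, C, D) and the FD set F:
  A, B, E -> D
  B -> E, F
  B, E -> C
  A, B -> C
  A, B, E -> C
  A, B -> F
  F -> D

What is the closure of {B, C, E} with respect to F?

{B, C, D, E, F}

Start with {B, C, E}.
B -> E, F applies; add {F} → now {B, C, E, F}.
F -> D applies; add {D} → now {B, C, D, E, F}.
No further FD applies.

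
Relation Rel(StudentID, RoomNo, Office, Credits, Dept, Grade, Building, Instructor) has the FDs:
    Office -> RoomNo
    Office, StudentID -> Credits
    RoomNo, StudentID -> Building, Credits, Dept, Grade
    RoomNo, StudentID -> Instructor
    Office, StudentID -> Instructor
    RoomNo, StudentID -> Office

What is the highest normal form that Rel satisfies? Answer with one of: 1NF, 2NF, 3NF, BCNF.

3NF

Candidate keys: {Office, StudentID}, {RoomNo, StudentID}. Prime attributes: {Office, RoomNo, StudentID}.
Office -> RoomNo breaks BCNF: {Office}⁺ = {Office, RoomNo}, so {Office} is not a superkey.
But every attribute on its right side ({RoomNo}) is prime, and the same holds for every other non-superkey FD, so 3NF still holds.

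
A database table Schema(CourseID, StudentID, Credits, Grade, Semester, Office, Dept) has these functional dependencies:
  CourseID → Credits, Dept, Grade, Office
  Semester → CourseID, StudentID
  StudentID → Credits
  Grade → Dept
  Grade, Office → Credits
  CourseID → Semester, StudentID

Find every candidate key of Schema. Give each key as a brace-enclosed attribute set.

{CourseID}⁺ = {CourseID, Credits, Dept, Grade, Office, Semester, StudentID}, which is every attribute, so {CourseID} is a candidate key.
{Semester}⁺ = {CourseID, Credits, Dept, Grade, Office, Semester, StudentID}, which is every attribute, so {Semester} is a candidate key.
These are minimal and exhaustive — every other superkey contains one of them.

{CourseID}, {Semester}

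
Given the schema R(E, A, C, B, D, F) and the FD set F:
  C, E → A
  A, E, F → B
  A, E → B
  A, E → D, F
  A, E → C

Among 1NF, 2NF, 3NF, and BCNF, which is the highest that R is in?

Candidate keys: {A, E}, {C, E}. Prime attributes: {A, C, E}.
The left-hand side of every FD is a superkey, so BCNF is satisfied.

BCNF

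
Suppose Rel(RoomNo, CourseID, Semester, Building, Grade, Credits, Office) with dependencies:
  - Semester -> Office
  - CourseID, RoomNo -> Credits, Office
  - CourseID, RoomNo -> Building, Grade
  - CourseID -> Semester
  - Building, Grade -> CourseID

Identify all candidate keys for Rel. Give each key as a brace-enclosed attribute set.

{Building, Grade, RoomNo}, {CourseID, RoomNo}

{RoomNo} never appears on the right of any FD, so every key must include it.
{CourseID, RoomNo} is a candidate key since {CourseID, RoomNo}⁺ = {Building, CourseID, Credits, Grade, Office, RoomNo, Semester} covers every attribute.
{Building, Grade, RoomNo} is a candidate key since {Building, Grade, RoomNo}⁺ = {Building, CourseID, Credits, Grade, Office, RoomNo, Semester} covers every attribute.
Any other superkey properly contains one of these, so there are no further candidate keys.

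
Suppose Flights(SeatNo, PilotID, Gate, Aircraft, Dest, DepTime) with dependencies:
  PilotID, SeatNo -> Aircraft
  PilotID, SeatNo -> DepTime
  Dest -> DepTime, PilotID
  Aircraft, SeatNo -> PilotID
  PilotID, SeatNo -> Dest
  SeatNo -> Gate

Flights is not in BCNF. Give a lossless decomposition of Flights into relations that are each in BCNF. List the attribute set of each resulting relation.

Candidate keys of the original relation: {Aircraft, SeatNo}, {Dest, SeatNo}, {PilotID, SeatNo}.
Within {Aircraft, DepTime, Dest, Gate, PilotID, SeatNo}: {Dest}⁺ ∩ {Aircraft, DepTime, Dest, Gate, PilotID, SeatNo} = {DepTime, Dest, PilotID}, not the whole set, so Dest -> DepTime, PilotID violates BCNF; decompose into {DepTime, Dest, PilotID} and {Aircraft, Dest, Gate, SeatNo}.
{DepTime, Dest, PilotID} is in BCNF.
Within {Aircraft, Dest, Gate, SeatNo}: {SeatNo}⁺ ∩ {Aircraft, Dest, Gate, SeatNo} = {Gate, SeatNo}, not the whole set, so SeatNo -> Gate violates BCNF; decompose into {Gate, SeatNo} and {Aircraft, Dest, SeatNo}.
{Gate, SeatNo} is in BCNF.
{Aircraft, Dest, SeatNo} is in BCNF.

{Aircraft, Dest, SeatNo}; {DepTime, Dest, PilotID}; {Gate, SeatNo}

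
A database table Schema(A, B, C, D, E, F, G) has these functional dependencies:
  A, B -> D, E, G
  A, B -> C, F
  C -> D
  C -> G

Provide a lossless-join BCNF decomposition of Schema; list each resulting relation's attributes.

Candidate key of the original relation: {A, B}.
In {A, B, C, D, E, F, G}, {C} is not a superkey ({C}⁺ restricted to this set is {C, D, G}), so split on C -> D, G into {C, D, G} and {A, B, C, E, F}.
{C, D, G} is in BCNF.
{A, B, C, E, F} is in BCNF.

{A, B, C, E, F}; {C, D, G}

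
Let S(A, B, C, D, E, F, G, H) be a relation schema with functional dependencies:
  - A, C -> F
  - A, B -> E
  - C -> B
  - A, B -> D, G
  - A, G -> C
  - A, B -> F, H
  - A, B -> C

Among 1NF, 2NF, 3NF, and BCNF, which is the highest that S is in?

3NF

Candidate keys: {A, B}, {A, C}, {A, G}. Prime attributes: {A, B, C, G}.
C -> B breaks BCNF: {C}⁺ = {B, C}, so {C} is not a superkey.
Since {B} ⊆ prime attributes and every other non-superkey FD also has a prime right side, the schema is in 3NF.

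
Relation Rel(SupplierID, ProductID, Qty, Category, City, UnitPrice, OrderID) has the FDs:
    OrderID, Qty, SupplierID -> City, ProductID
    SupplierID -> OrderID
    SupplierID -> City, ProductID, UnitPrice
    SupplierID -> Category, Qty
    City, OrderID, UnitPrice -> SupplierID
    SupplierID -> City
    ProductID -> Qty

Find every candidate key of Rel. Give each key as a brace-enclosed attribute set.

{City, OrderID, UnitPrice}, {SupplierID}

{SupplierID}⁺ = {Category, City, OrderID, ProductID, Qty, SupplierID, UnitPrice}, which is every attribute, so {SupplierID} is a candidate key.
{City, OrderID, UnitPrice}⁺ = {Category, City, OrderID, ProductID, Qty, SupplierID, UnitPrice}, which is every attribute, so {City, OrderID, UnitPrice} is a candidate key.
No proper subset of any of these is a key, and no other minimal superkey exists.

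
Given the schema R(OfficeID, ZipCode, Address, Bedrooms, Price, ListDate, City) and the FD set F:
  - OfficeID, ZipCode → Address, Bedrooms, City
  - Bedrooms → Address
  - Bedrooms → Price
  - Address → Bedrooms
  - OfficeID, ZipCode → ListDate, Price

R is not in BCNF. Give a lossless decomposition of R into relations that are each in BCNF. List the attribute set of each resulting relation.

Candidate key of the original relation: {OfficeID, ZipCode}.
In {Address, Bedrooms, City, ListDate, OfficeID, Price, ZipCode}, {Bedrooms} is not a superkey ({Bedrooms}⁺ restricted to this set is {Address, Bedrooms, Price}), so split on Bedrooms → Address, Price into {Address, Bedrooms, Price} and {Bedrooms, City, ListDate, OfficeID, ZipCode}.
{Address, Bedrooms, Price}: every determinant is a superkey — BCNF.
{Bedrooms, City, ListDate, OfficeID, ZipCode}: every determinant is a superkey — BCNF.

{Address, Bedrooms, Price}; {Bedrooms, City, ListDate, OfficeID, ZipCode}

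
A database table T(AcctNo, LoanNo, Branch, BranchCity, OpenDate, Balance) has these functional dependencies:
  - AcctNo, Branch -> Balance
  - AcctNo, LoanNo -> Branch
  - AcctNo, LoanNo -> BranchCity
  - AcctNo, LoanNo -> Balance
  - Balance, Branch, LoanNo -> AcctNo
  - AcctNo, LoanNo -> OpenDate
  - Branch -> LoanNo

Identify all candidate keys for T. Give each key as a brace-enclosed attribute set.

{AcctNo, Branch}⁺ = {AcctNo, Balance, Branch, BranchCity, LoanNo, OpenDate} — all of the relation — so {AcctNo, Branch} is a candidate key.
{AcctNo, LoanNo}⁺ = {AcctNo, Balance, Branch, BranchCity, LoanNo, OpenDate} — all of the relation — so {AcctNo, LoanNo} is a candidate key.
{Balance, Branch}⁺ = {AcctNo, Balance, Branch, BranchCity, LoanNo, OpenDate} — all of the relation — so {Balance, Branch} is a candidate key.
Any other superkey properly contains one of these, so there are no further candidate keys.

{AcctNo, Branch}, {AcctNo, LoanNo}, {Balance, Branch}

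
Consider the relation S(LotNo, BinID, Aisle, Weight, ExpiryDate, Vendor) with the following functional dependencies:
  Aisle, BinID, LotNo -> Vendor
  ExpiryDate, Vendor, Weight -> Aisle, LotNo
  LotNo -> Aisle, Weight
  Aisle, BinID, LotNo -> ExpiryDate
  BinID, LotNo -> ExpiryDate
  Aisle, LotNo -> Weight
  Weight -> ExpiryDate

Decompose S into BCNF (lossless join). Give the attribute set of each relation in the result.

{Aisle, LotNo, Weight}; {BinID, Vendor, Weight}; {ExpiryDate, Weight}; {LotNo, Vendor}

Candidate keys of the original relation: {BinID, LotNo}, {BinID, Vendor, Weight}.
In {Aisle, BinID, ExpiryDate, LotNo, Vendor, Weight}, {ExpiryDate, Vendor, Weight} is not a superkey ({ExpiryDate, Vendor, Weight}⁺ restricted to this set is {Aisle, ExpiryDate, LotNo, Vendor, Weight}), so split on ExpiryDate, Vendor, Weight -> Aisle, LotNo into {Aisle, ExpiryDate, LotNo, Vendor, Weight} and {BinID, ExpiryDate, Vendor, Weight}.
In {Aisle, ExpiryDate, LotNo, Vendor, Weight}, {LotNo} is not a superkey ({LotNo}⁺ restricted to this set is {Aisle, ExpiryDate, LotNo, Weight}), so split on LotNo -> Aisle, ExpiryDate, Weight into {Aisle, ExpiryDate, LotNo, Weight} and {LotNo, Vendor}.
In {Aisle, ExpiryDate, LotNo, Weight}, {Weight} is not a superkey ({Weight}⁺ restricted to this set is {ExpiryDate, Weight}), so split on Weight -> ExpiryDate into {ExpiryDate, Weight} and {Aisle, LotNo, Weight}.
{ExpiryDate, Weight} is in BCNF.
{Aisle, LotNo, Weight} is in BCNF.
{LotNo, Vendor} is in BCNF.
In {BinID, ExpiryDate, Vendor, Weight}, {Weight} is not a superkey ({Weight}⁺ restricted to this set is {ExpiryDate, Weight}), so split on Weight -> ExpiryDate into {ExpiryDate, Weight} and {BinID, Vendor, Weight}.
{ExpiryDate, Weight} is in BCNF.
{BinID, Vendor, Weight} is in BCNF.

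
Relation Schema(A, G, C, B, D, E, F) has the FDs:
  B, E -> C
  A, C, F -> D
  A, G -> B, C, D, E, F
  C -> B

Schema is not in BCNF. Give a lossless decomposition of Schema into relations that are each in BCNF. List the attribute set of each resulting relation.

Candidate key of the original relation: {A, G}.
{A, B, C, D, E, F, G}: {B, E} determines {B, C, E} here but is not a superkey — split on B, E -> C, giving {B, C, E} and {A, B, D, E, F, G}.
{B, C, E}: {C} determines {B, C} here but is not a superkey — split on C -> B, giving {B, C} and {C, E}.
{B, C} has no BCNF violation.
{C, E} has no BCNF violation.
{A, B, D, E, F, G}: {A, B, E, F} determines {A, B, D, E, F} here but is not a superkey — split on A, B, E, F -> D, giving {A, B, D, E, F} and {A, B, E, F, G}.
{A, B, D, E, F} has no BCNF violation.
{A, B, E, F, G} has no BCNF violation.

{A, B, D, E, F}; {A, B, E, F, G}; {B, C}; {C, E}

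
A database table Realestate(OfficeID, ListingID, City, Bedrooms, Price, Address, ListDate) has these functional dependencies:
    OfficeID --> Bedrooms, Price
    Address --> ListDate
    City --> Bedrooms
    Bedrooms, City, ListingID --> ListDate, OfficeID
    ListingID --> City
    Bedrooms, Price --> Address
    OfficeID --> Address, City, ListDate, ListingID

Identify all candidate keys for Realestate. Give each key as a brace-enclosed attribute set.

{ListingID}, {OfficeID}

{ListingID}⁺ = {Address, Bedrooms, City, ListDate, ListingID, OfficeID, Price} — all of the relation — so {ListingID} is a candidate key.
{OfficeID}⁺ = {Address, Bedrooms, City, ListDate, ListingID, OfficeID, Price} — all of the relation — so {OfficeID} is a candidate key.
These are minimal and exhaustive — every other superkey contains one of them.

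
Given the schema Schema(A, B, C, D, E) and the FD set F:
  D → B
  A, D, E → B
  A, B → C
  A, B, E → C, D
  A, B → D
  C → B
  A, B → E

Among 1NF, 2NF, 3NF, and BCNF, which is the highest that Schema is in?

3NF

Candidate keys: {A, B}, {A, C}, {A, D}. Prime attributes: {A, B, C, D}.
D → B breaks BCNF: {D}⁺ = {B, D}, so {D} is not a superkey.
Since {B} ⊆ prime attributes and every other non-superkey FD also has a prime right side, the schema is in 3NF.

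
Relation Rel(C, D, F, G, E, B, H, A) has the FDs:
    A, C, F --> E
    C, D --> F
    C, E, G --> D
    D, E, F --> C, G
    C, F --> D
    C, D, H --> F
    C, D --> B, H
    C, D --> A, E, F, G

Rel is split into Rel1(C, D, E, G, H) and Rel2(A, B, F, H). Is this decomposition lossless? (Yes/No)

No

The shared attributes are {H} and {H}⁺ = {H}.
The closure covers neither Rel1 nor Rel2 entirely; the join is not lossless.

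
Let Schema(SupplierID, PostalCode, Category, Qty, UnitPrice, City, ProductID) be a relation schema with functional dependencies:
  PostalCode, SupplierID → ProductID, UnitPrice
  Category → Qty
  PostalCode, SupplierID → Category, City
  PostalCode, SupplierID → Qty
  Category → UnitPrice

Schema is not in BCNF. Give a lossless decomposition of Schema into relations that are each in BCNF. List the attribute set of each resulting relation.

{Category, City, PostalCode, ProductID, SupplierID}; {Category, Qty, UnitPrice}

Candidate key of the original relation: {PostalCode, SupplierID}.
Within {Category, City, PostalCode, ProductID, Qty, SupplierID, UnitPrice}: {Category}⁺ ∩ {Category, City, PostalCode, ProductID, Qty, SupplierID, UnitPrice} = {Category, Qty, UnitPrice}, not the whole set, so Category → Qty, UnitPrice violates BCNF; decompose into {Category, Qty, UnitPrice} and {Category, City, PostalCode, ProductID, SupplierID}.
{Category, Qty, UnitPrice} is in BCNF.
{Category, City, PostalCode, ProductID, SupplierID} is in BCNF.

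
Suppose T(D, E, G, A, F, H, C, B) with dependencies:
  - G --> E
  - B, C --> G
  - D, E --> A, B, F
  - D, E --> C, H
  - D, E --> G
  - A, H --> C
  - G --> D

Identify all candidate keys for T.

{A, B, H}, {B, C}, {D, E}, {G}

{G}⁺ = {A, B, C, D, E, F, G, H} — all of the relation — so {G} is a candidate key.
{B, C}⁺ = {A, B, C, D, E, F, G, H} — all of the relation — so {B, C} is a candidate key.
{D, E}⁺ = {A, B, C, D, E, F, G, H} — all of the relation — so {D, E} is a candidate key.
{A, B, H}⁺ = {A, B, C, D, E, F, G, H} — all of the relation — so {A, B, H} is a candidate key.
These are minimal and exhaustive — every other superkey contains one of them.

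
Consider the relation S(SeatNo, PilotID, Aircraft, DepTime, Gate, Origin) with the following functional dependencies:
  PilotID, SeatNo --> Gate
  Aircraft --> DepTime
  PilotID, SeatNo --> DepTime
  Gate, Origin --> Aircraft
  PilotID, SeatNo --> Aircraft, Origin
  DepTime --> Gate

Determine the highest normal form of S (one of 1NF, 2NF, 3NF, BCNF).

2NF

Candidate key: {PilotID, SeatNo}. Prime attributes: {PilotID, SeatNo}.
For Aircraft --> DepTime we have {Aircraft}⁺ = {Aircraft, DepTime, Gate}; {Aircraft} is not a superkey, so BCNF fails.
Aircraft --> DepTime has non-prime {DepTime} on the right and a non-superkey on the left, so 3NF fails.
Checking every proper subset of each key, none determines a non-prime attribute — 2NF is satisfied.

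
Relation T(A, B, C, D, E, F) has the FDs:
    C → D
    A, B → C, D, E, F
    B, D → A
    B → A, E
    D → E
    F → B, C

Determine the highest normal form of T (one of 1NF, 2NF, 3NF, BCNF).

2NF

Candidate keys: {B}, {F}. Prime attributes: {B, F}.
C → D: {C}⁺ = {C, D, E}, which is not all of the attributes, so the left side is not a superkey — BCNF is violated.
Because {D} is non-prime and the left side of C → D is not a superkey, the relation is not in 3NF.
Every candidate key is a single attribute, so no partial dependency is possible; 2NF holds.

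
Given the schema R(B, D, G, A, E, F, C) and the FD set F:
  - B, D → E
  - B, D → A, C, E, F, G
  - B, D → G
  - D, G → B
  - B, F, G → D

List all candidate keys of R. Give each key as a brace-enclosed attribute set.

{B, D}, {B, F, G}, {D, G}

{B, D}⁺ = {A, B, C, D, E, F, G}, which is every attribute, so {B, D} is a candidate key.
{D, G}⁺ = {A, B, C, D, E, F, G}, which is every attribute, so {D, G} is a candidate key.
{B, F, G}⁺ = {A, B, C, D, E, F, G}, which is every attribute, so {B, F, G} is a candidate key.
Any other superkey properly contains one of these, so there are no further candidate keys.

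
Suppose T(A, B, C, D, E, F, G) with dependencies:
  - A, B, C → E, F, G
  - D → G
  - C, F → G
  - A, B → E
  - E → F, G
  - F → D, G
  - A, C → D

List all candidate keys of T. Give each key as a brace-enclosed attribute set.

{A, B, C}

Attributes never on any right-hand side: {A, B, C} — every candidate key must contain all of them.
{A, B, C} is a candidate key since {A, B, C}⁺ = {A, B, C, D, E, F, G} covers every attribute.
Every other attribute set either contains this one or has a smaller closure.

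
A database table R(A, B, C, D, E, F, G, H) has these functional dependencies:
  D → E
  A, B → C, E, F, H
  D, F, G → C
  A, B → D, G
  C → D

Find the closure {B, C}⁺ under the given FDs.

{B, C, D, E}

Start with {B, C}.
C → D applies; add {D} → now {B, C, D}.
D → E applies; add {E} → now {B, C, D, E}.
No further FD applies.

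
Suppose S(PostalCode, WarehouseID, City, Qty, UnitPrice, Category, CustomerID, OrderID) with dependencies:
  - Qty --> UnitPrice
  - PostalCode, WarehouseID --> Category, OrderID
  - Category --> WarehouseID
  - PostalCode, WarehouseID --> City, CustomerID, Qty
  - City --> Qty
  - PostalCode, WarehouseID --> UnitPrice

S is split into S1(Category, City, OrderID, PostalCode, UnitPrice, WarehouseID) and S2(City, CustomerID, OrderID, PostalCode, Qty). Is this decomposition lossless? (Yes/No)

No

Common attributes: {City, OrderID, PostalCode}; their closure is {City, OrderID, PostalCode, Qty, UnitPrice}.
S1 ⊄ {City, OrderID, PostalCode, Qty, UnitPrice} and S2 ⊄ {City, OrderID, PostalCode, Qty, UnitPrice}, so the split is lossy.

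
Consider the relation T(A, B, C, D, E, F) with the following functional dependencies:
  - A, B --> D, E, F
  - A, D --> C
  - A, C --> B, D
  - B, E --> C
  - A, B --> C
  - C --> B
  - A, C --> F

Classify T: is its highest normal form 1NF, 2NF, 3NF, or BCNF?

3NF

Candidate keys: {A, B}, {A, C}, {A, D}. Prime attributes: {A, B, C, D}.
For B, E --> C we have {B, E}⁺ = {B, C, E}; {B, E} is not a superkey, so BCNF fails.
Its right-hand attributes {C} are all prime, as are those of every other non-superkey FD — the relation is in 3NF.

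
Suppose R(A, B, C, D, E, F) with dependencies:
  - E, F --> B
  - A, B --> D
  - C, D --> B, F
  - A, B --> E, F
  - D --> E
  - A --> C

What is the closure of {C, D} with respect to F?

Start with {C, D}.
C, D --> B, F applies; add {B, F} → now {B, C, D, F}.
D --> E applies; add {E} → now {B, C, D, E, F}.
No further FD applies.

{B, C, D, E, F}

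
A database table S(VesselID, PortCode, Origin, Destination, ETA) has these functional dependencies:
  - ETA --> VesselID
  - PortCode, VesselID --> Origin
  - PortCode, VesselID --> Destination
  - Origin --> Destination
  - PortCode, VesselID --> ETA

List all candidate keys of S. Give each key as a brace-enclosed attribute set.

No FD produces {PortCode}, so it must be in every candidate key.
Closure of {ETA, PortCode} is {Destination, ETA, Origin, PortCode, VesselID}, the whole schema; {ETA, PortCode} is a candidate key.
Closure of {PortCode, VesselID} is {Destination, ETA, Origin, PortCode, VesselID}, the whole schema; {PortCode, VesselID} is a candidate key.
Any other superkey properly contains one of these, so there are no further candidate keys.

{ETA, PortCode}, {PortCode, VesselID}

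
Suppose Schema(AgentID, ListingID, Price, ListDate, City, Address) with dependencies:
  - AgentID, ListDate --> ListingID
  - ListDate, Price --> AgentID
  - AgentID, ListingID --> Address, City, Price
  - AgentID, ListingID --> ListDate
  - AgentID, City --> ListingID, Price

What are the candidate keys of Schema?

{AgentID, City}⁺ = {Address, AgentID, City, ListDate, ListingID, Price}, which is every attribute, so {AgentID, City} is a candidate key.
{AgentID, ListDate}⁺ = {Address, AgentID, City, ListDate, ListingID, Price}, which is every attribute, so {AgentID, ListDate} is a candidate key.
{AgentID, ListingID}⁺ = {Address, AgentID, City, ListDate, ListingID, Price}, which is every attribute, so {AgentID, ListingID} is a candidate key.
{ListDate, Price}⁺ = {Address, AgentID, City, ListDate, ListingID, Price}, which is every attribute, so {ListDate, Price} is a candidate key.
Any other superkey properly contains one of these, so there are no further candidate keys.

{AgentID, City}, {AgentID, ListDate}, {AgentID, ListingID}, {ListDate, Price}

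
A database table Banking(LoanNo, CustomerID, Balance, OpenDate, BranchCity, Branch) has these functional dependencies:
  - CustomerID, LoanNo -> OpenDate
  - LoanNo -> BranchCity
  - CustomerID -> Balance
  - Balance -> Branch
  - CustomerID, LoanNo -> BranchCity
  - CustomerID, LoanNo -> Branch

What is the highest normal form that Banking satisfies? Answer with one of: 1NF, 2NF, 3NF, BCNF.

1NF

Candidate key: {CustomerID, LoanNo}. Prime attributes: {CustomerID, LoanNo}.
For LoanNo -> BranchCity we have {LoanNo}⁺ = {BranchCity, LoanNo}; {LoanNo} is not a superkey, so BCNF fails.
LoanNo -> BranchCity has non-prime {BranchCity} on the right and a non-superkey on the left, so 3NF fails.
Since {CustomerID} ⊂ {CustomerID, LoanNo} and {CustomerID}⁺ ⊇ {Balance, Branch} with {Balance, Branch} non-prime, there is a partial dependency; 2NF fails.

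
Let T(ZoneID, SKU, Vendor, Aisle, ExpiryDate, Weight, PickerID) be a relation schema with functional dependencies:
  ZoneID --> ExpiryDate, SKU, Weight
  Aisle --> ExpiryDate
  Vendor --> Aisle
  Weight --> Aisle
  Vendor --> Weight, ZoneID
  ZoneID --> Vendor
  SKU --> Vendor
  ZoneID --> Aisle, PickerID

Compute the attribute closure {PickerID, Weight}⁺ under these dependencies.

Start with {PickerID, Weight}.
Weight --> Aisle applies; add {Aisle} → now {Aisle, PickerID, Weight}.
Aisle --> ExpiryDate applies; add {ExpiryDate} → now {Aisle, ExpiryDate, PickerID, Weight}.
No further FD applies.

{Aisle, ExpiryDate, PickerID, Weight}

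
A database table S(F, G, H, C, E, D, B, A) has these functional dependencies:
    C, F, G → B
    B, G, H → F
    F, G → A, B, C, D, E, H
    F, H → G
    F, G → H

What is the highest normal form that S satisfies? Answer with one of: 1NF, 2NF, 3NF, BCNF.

Candidate keys: {B, G, H}, {F, G}, {F, H}. Prime attributes: {B, F, G, H}.
Each dependency's left side is a superkey — BCNF holds.

BCNF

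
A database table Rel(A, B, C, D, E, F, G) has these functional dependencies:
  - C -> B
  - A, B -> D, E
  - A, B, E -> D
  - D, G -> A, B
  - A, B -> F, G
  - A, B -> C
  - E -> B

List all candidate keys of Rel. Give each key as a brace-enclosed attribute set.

{A, B}, {A, C}, {A, E}, {D, G}

{A, B}⁺ = {A, B, C, D, E, F, G}, which is every attribute, so {A, B} is a candidate key.
{A, C}⁺ = {A, B, C, D, E, F, G}, which is every attribute, so {A, C} is a candidate key.
{A, E}⁺ = {A, B, C, D, E, F, G}, which is every attribute, so {A, E} is a candidate key.
{D, G}⁺ = {A, B, C, D, E, F, G}, which is every attribute, so {D, G} is a candidate key.
No proper subset of any of these is a key, and no other minimal superkey exists.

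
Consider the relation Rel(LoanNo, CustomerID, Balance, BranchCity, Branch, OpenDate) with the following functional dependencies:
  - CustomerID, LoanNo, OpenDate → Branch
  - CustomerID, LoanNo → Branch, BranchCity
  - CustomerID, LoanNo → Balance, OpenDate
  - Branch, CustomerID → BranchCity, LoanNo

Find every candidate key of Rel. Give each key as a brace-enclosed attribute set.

Attributes never on any right-hand side: {CustomerID} — every candidate key must contain it.
{Branch, CustomerID}⁺ = {Balance, Branch, BranchCity, CustomerID, LoanNo, OpenDate} — all of the relation — so {Branch, CustomerID} is a candidate key.
{CustomerID, LoanNo}⁺ = {Balance, Branch, BranchCity, CustomerID, LoanNo, OpenDate} — all of the relation — so {CustomerID, LoanNo} is a candidate key.
No proper subset of any of these is a key, and no other minimal superkey exists.

{Branch, CustomerID}, {CustomerID, LoanNo}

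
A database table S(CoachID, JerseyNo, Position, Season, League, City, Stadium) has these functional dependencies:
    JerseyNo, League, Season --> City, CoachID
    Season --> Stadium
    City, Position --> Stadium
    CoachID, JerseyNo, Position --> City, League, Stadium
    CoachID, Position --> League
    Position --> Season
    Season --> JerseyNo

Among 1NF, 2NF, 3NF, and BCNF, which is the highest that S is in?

1NF

Candidate keys: {CoachID, Position}, {League, Position}. Prime attributes: {CoachID, League, Position}.
JerseyNo, League, Season --> City, CoachID: {JerseyNo, League, Season}⁺ = {City, CoachID, JerseyNo, League, Season, Stadium}, which is not all of the attributes, so the left side is not a superkey — BCNF is violated.
JerseyNo, League, Season --> City, CoachID determines the non-prime attribute {City} from a non-superkey — 3NF is violated.
The proper key subset {Position} of {CoachID, Position} determines non-prime {JerseyNo, Season, Stadium}, so the relation is not even in 2NF.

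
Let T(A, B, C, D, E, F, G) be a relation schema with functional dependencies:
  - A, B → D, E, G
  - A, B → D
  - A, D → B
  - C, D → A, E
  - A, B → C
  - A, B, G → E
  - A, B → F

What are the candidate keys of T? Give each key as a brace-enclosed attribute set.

{A, B} is a candidate key since {A, B}⁺ = {A, B, C, D, E, F, G} covers every attribute.
{A, D} is a candidate key since {A, D}⁺ = {A, B, C, D, E, F, G} covers every attribute.
{C, D} is a candidate key since {C, D}⁺ = {A, B, C, D, E, F, G} covers every attribute.
Any other superkey properly contains one of these, so there are no further candidate keys.

{A, B}, {A, D}, {C, D}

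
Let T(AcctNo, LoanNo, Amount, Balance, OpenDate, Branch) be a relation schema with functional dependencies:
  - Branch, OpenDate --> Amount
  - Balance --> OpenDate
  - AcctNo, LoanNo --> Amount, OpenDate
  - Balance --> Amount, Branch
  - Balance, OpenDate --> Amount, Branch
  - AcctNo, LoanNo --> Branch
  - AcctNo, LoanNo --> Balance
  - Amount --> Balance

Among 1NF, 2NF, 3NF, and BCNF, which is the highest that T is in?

2NF

Candidate key: {AcctNo, LoanNo}. Prime attributes: {AcctNo, LoanNo}.
Branch, OpenDate --> Amount breaks BCNF: {Branch, OpenDate}⁺ = {Amount, Balance, Branch, OpenDate}, so {Branch, OpenDate} is not a superkey.
Branch, OpenDate --> Amount has non-prime {Amount} on the right and a non-superkey on the left, so 3NF fails.
Checking every proper subset of each key, none determines a non-prime attribute — 2NF is satisfied.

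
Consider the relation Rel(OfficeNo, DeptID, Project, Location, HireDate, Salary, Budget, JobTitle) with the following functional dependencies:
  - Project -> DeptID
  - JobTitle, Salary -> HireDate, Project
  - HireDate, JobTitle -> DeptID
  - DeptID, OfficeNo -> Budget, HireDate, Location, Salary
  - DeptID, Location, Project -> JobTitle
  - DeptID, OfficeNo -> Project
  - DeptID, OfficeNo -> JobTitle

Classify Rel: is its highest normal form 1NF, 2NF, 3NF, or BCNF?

Candidate keys: {DeptID, OfficeNo}, {HireDate, JobTitle, OfficeNo}, {JobTitle, OfficeNo, Salary}, {OfficeNo, Project}. Prime attributes: {DeptID, HireDate, JobTitle, OfficeNo, Project, Salary}.
Project -> DeptID breaks BCNF: {Project}⁺ = {DeptID, Project}, so {Project} is not a superkey.
Since {DeptID} ⊆ prime attributes and every other non-superkey FD also has a prime right side, the schema is in 3NF.

3NF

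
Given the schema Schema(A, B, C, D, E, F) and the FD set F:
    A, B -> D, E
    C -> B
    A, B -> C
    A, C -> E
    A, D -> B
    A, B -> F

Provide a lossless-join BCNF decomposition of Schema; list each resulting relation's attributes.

Candidate keys of the original relation: {A, B}, {A, C}, {A, D}.
{A, B, C, D, E, F}: {C} determines {B, C} here but is not a superkey — split on C -> B, giving {B, C} and {A, C, D, E, F}.
{B, C} is in BCNF.
{A, C, D, E, F} is in BCNF.

{A, C, D, E, F}; {B, C}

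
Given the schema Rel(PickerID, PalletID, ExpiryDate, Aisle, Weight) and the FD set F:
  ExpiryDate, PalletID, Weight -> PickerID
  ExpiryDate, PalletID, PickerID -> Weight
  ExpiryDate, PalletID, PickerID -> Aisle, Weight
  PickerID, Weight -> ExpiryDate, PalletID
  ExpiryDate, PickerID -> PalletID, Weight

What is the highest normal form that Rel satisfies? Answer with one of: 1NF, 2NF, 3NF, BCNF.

BCNF

Candidate keys: {ExpiryDate, PalletID, Weight}, {ExpiryDate, PickerID}, {PickerID, Weight}. Prime attributes: {ExpiryDate, PalletID, PickerID, Weight}.
Every FD has a superkey on the left, so the relation is in BCNF.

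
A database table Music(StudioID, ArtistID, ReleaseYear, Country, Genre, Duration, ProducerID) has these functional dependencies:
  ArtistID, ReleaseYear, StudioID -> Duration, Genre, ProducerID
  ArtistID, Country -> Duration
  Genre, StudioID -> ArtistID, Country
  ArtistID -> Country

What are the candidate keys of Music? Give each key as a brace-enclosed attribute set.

{ArtistID, ReleaseYear, StudioID}, {Genre, ReleaseYear, StudioID}

No FD produces {ReleaseYear, StudioID}, so they must be in every candidate key.
Closure of {ArtistID, ReleaseYear, StudioID} is {ArtistID, Country, Duration, Genre, ProducerID, ReleaseYear, StudioID}, the whole schema; {ArtistID, ReleaseYear, StudioID} is a candidate key.
Closure of {Genre, ReleaseYear, StudioID} is {ArtistID, Country, Duration, Genre, ProducerID, ReleaseYear, StudioID}, the whole schema; {Genre, ReleaseYear, StudioID} is a candidate key.
These are minimal and exhaustive — every other superkey contains one of them.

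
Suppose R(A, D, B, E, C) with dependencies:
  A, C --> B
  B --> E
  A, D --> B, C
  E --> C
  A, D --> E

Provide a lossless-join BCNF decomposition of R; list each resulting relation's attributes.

Candidate key of the original relation: {A, D}.
{A, B, C, D, E}: {A, C} determines {A, B, C, E} here but is not a superkey — split on A, C --> B, E, giving {A, B, C, E} and {A, C, D}.
{A, B, C, E}: {B} determines {B, C, E} here but is not a superkey — split on B --> C, E, giving {B, C, E} and {A, B}.
{B, C, E}: {E} determines {C, E} here but is not a superkey — split on E --> C, giving {C, E} and {B, E}.
{C, E} is in BCNF.
{B, E} is in BCNF.
{A, B} is in BCNF.
{A, C, D} is in BCNF.

{A, B}; {A, C, D}; {B, E}; {C, E}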